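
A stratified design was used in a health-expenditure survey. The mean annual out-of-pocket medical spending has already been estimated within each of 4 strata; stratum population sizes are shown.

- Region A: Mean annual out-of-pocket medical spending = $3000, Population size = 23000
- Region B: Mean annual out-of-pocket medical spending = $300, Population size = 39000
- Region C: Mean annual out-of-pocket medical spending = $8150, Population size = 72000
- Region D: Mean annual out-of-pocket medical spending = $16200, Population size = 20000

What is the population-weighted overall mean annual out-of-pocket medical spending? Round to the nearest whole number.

Σ Nₕ·x̄ₕ = 3000×23000 + 300×39000 + 8150×72000 + 16200×20000
  = 991500000
Σ Nₕ = 23000 + 39000 + 72000 + 20000 = 154000
Overall mean = 991500000 / 154000 = 6438.3117

6438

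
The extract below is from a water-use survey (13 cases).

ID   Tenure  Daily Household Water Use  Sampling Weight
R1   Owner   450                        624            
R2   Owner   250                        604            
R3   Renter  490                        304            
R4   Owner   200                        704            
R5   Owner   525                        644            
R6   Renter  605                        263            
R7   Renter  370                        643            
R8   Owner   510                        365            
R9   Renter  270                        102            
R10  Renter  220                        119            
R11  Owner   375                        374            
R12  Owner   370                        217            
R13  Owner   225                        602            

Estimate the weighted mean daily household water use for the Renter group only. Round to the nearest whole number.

419

Renter rows: R3, R6, R7, R9, R10
Weighted sum = 490×304 + 605×263 + 370×643 + 270×102 + 220×119
  = 148960 + 159115 + 237910 + 27540 + 26180 = 599705
Sum of weights = 304 + 263 + 643 + 102 + 119 = 1431
Weighted mean = 599705 / 1431 = 419.08106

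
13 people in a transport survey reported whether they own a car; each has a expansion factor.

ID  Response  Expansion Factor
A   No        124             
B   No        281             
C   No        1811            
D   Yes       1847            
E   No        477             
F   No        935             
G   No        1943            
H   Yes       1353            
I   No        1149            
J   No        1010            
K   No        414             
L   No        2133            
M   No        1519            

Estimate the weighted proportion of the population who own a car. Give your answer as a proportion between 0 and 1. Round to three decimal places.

0.213

Sum of weights for 'Yes' = 1847 + 1353 = 3200
Total weight = 14996
Weighted proportion = 3200 / 14996 = 0.21339024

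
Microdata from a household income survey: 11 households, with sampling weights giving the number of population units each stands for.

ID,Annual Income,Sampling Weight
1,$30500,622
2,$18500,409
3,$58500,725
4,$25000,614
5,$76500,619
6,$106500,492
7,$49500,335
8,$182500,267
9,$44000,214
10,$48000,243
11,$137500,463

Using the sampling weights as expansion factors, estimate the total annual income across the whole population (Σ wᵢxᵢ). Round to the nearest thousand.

334104000

Weighted total = 30500×622 + 18500×409 + 58500×725 + 25000×614 + 76500×619 + 106500×492 + 49500×335 + 182500×267 + 44000×214 + 48000×243 + 137500×463
  = 18971000 + 7566500 + 42412500 + 15350000 + 47353500 + 52398000 + 16582500 + 48727500 + 9416000 + 11664000 + 63662500 = 334104000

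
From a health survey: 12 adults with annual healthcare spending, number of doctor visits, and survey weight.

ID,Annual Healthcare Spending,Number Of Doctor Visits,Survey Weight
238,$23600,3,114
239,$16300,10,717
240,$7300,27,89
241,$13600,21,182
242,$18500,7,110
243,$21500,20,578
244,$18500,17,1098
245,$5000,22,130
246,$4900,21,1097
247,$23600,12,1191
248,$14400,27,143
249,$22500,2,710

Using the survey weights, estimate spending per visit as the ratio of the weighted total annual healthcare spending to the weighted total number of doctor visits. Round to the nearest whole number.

Σ wᵢ·y = 23600×114 + 16300×717 + 7300×89 + 13600×182 + 18500×110 + 21500×578 + 18500×1098 + 5000×130 + 4900×1097 + 23600×1191 + 14400×143 + 22500×710
  = 2690400 + 11687100 + 649700 + 2475200 + 2035000 + 12427000 + 20313000 + 650000 + 5375300 + 28107600 + 2059200 + 15975000 = 104444500
Σ wᵢ·x = 3×114 + 10×717 + 27×89 + 21×182 + 7×110 + 20×578 + 17×1098 + 22×130 + 21×1097 + 12×1191 + 27×143 + 2×710
  = 342 + 7170 + 2403 + 3822 + 770 + 11560 + 18666 + 2860 + 23037 + 14292 + 3861 + 1420 = 90203
Ratio = 104444500 / 90203 = 1157.8828

1158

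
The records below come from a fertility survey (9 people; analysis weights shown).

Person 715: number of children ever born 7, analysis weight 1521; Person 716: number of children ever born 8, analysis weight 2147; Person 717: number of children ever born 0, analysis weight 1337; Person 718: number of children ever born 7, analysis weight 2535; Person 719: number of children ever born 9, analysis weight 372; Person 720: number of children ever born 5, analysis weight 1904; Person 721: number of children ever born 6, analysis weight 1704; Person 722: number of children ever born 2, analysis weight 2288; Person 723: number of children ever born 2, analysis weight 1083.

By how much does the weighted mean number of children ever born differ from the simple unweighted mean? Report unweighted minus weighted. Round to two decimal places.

0.05

Unweighted sum = 7 + 8 + 0 + 7 + 9 + 5 + 6 + 2 + 2 = 46
Unweighted mean = 46 / 9 = 5.1111111
Weighted sum = 75402
Sum of weights = 1521 + 2147 + 1337 + 2535 + 372 + 1904 + 1704 + 2288 + 1083 = 14891
Weighted mean = 75402 / 14891 = 5.0635955
Difference (unweighted minus weighted) = 0.047515651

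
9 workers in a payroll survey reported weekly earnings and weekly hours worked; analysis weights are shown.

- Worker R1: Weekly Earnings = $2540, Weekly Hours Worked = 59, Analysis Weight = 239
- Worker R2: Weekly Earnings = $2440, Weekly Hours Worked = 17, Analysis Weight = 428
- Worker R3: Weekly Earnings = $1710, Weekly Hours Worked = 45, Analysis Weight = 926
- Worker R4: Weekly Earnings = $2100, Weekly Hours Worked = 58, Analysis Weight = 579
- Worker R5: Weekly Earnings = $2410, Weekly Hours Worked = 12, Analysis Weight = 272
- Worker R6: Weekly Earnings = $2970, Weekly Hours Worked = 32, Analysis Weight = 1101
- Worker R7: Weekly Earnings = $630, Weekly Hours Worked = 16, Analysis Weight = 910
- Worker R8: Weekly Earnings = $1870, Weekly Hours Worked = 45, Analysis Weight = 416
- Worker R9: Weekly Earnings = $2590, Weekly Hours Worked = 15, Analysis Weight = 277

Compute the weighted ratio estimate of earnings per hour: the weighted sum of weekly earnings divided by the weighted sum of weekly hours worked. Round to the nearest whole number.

61

Σ wᵢ·y = 2540×239 + 2440×428 + 1710×926 + 2100×579 + 2410×272 + 2970×1101 + 630×910 + 1870×416 + 2590×277
  = 607060 + 1044320 + 1583460 + 1215900 + 655520 + 3269970 + 573300 + 777920 + 717430 = 10444880
Σ wᵢ·x = 59×239 + 17×428 + 45×926 + 58×579 + 12×272 + 32×1101 + 16×910 + 45×416 + 15×277
  = 14101 + 7276 + 41670 + 33582 + 3264 + 35232 + 14560 + 18720 + 4155 = 172560
Ratio = 10444880 / 172560 = 60.528975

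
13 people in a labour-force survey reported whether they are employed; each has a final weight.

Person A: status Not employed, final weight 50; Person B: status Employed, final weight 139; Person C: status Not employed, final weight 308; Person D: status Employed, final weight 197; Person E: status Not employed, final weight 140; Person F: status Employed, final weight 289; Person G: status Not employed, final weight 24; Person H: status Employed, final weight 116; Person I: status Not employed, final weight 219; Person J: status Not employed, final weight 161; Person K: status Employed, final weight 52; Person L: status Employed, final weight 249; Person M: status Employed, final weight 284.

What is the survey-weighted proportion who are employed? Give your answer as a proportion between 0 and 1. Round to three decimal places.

0.595

Sum of weights for 'Employed' = 139 + 197 + 289 + 116 + 52 + 249 + 284 = 1326
Total weight = 2228
Weighted proportion = 1326 / 2228 = 0.5951526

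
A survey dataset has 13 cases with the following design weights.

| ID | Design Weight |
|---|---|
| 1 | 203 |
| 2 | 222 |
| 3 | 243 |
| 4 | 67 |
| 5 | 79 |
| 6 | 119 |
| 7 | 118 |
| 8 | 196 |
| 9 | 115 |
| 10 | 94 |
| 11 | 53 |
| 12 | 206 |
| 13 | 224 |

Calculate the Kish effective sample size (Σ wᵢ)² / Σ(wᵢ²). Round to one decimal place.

Σ wᵢ = 1939
Σ wᵢ² = 344255
n_eff = 1939² / 344255 = 3759721 / 344255 = 10.921326

10.9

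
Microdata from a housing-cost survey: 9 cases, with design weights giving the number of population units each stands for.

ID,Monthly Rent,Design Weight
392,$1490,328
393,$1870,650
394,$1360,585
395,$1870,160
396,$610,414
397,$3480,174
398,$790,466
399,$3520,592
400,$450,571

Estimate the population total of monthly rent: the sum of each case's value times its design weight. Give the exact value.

Weighted total = 1490×328 + 1870×650 + 1360×585 + 1870×160 + 610×414 + 3480×174 + 790×466 + 3520×592 + 450×571
  = 488720 + 1215500 + 795600 + 299200 + 252540 + 605520 + 368140 + 2083840 + 256950 = 6366010

6366010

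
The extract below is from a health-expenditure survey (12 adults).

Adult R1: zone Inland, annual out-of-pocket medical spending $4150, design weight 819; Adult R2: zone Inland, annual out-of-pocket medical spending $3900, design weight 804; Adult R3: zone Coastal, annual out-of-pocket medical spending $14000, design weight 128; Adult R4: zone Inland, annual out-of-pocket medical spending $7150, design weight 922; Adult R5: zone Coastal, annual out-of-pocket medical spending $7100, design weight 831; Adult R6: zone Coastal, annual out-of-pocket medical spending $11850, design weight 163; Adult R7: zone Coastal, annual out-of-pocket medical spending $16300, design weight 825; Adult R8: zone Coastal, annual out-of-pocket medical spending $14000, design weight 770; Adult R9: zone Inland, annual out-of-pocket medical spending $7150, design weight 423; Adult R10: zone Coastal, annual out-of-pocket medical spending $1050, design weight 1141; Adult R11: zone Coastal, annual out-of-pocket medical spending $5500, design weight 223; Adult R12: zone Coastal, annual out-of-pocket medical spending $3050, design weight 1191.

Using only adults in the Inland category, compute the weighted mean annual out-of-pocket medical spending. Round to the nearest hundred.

Inland rows: R1, R2, R4, R9
Weighted sum = 4150×819 + 3900×804 + 7150×922 + 7150×423
  = 3398850 + 3135600 + 6592300 + 3024450 = 16151200
Sum of weights = 819 + 804 + 922 + 423 = 2968
Weighted mean = 16151200 / 2968 = 5441.779

5400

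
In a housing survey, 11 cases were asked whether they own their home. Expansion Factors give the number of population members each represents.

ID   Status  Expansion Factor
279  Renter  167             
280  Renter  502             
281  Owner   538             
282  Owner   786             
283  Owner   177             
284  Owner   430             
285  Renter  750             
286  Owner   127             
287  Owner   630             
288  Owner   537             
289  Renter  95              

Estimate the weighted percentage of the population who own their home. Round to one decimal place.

Sum of weights for 'Owner' = 538 + 786 + 177 + 430 + 127 + 630 + 537 = 3225
Total weight = 4739
Weighted proportion = 3225 / 4739 = 0.68052332 → 68.052332%

68.1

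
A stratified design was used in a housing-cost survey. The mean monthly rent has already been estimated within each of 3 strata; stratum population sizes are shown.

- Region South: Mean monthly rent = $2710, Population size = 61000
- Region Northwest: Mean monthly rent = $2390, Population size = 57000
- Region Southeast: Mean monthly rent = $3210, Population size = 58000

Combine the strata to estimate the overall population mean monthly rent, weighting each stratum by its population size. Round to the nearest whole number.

Σ Nₕ·x̄ₕ = 2710×61000 + 2390×57000 + 3210×58000
  = 165310000 + 136230000 + 186180000 = 487720000
Σ Nₕ = 61000 + 57000 + 58000 = 176000
Overall mean = 487720000 / 176000 = 2771.1364

2771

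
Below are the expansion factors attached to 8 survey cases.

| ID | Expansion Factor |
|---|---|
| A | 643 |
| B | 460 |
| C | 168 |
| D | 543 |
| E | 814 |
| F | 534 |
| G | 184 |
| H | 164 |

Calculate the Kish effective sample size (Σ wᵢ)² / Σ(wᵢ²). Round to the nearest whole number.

6

Σ wᵢ = 643 + 460 + 168 + 543 + 814 + 534 + 184 + 164 = 3510
Σ wᵢ² = 413449 + 211600 + 28224 + 294849 + 662596 + 285156 + 33856 + 26896 = 1956626
n_eff = 3510² / 1956626 = 12320100 / 1956626 = 6.2966045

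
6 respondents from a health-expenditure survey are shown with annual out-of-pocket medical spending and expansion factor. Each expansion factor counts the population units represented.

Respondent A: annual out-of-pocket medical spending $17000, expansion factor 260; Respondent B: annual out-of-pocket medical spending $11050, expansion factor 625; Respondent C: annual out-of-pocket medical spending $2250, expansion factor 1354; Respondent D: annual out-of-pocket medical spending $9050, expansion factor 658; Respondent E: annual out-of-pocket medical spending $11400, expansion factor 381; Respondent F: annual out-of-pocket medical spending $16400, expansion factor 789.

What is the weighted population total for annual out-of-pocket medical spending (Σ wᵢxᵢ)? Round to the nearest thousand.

37611000

Weighted total = 17000×260 + 11050×625 + 2250×1354 + 9050×658 + 11400×381 + 16400×789
  = 4420000 + 6906250 + 3046500 + 5954900 + 4343400 + 12939600 = 37610650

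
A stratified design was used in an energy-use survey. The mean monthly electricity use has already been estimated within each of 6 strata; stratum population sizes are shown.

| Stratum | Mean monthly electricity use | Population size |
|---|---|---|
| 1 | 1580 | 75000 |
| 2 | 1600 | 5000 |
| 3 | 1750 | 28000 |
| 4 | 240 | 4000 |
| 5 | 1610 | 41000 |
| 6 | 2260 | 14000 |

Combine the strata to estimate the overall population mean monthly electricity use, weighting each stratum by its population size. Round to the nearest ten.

1640

Σ Nₕ·x̄ₕ = 1580×75000 + 1600×5000 + 1750×28000 + 240×4000 + 1610×41000 + 2260×14000
  = 118500000 + 8000000 + 49000000 + 960000 + 66010000 + 31640000 = 274110000
Σ Nₕ = 75000 + 5000 + 28000 + 4000 + 41000 + 14000 = 167000
Overall mean = 274110000 / 167000 = 1641.3772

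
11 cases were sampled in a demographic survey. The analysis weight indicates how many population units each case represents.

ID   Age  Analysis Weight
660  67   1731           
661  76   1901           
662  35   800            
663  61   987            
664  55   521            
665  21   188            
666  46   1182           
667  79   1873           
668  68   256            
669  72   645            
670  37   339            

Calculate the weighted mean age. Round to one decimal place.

63.3

Weighted sum = 67×1731 + 76×1901 + 35×800 + 61×987 + 55×521 + 21×188 + 46×1182 + 79×1873 + 68×256 + 72×645 + 37×339
  = 659993
Sum of weights = 1731 + 1901 + 800 + 987 + 521 + 188 + 1182 + 1873 + 256 + 645 + 339 = 10423
Weighted mean = 659993 / 10423 = 63.320829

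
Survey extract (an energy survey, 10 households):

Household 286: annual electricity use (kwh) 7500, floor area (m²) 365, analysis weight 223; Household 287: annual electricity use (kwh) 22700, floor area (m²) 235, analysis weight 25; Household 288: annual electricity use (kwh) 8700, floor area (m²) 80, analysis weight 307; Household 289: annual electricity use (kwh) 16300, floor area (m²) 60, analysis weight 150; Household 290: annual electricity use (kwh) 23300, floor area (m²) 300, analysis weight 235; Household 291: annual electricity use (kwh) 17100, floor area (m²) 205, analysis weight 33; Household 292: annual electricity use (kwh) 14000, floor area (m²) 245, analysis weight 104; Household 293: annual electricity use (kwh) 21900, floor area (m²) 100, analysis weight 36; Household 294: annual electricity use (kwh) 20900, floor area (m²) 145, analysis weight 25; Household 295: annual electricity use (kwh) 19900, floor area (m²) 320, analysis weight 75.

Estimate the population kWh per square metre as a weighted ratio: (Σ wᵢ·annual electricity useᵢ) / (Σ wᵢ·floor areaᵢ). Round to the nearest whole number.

Σ wᵢ·y = 17655100
Σ wᵢ·x = 365×223 + 235×25 + 80×307 + 60×150 + 300×235 + 205×33 + 245×104 + 100×36 + 145×25 + 320×75
  = 81395 + 5875 + 24560 + 9000 + 70500 + 6765 + 25480 + 3600 + 3625 + 24000 = 254800
Ratio = 17655100 / 254800 = 69.290031

69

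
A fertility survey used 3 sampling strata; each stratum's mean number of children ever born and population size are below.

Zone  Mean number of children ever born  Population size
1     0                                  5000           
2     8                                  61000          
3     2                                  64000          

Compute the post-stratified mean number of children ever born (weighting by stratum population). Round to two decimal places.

Σ Nₕ·x̄ₕ = 0×5000 + 8×61000 + 2×64000
  = 616000
Σ Nₕ = 5000 + 61000 + 64000 = 130000
Overall mean = 616000 / 130000 = 4.7384615

4.74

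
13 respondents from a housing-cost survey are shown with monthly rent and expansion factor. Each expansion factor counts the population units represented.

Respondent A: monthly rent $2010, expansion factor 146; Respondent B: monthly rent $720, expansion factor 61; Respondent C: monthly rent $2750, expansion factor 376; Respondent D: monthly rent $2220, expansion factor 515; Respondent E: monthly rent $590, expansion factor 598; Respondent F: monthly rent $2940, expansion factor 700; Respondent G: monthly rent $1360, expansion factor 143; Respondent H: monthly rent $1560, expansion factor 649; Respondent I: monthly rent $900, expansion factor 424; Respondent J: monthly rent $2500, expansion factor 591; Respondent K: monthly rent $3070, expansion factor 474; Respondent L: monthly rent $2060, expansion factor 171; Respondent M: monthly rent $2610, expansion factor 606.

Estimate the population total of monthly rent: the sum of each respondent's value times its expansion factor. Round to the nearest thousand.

11381000

Weighted total = 11380620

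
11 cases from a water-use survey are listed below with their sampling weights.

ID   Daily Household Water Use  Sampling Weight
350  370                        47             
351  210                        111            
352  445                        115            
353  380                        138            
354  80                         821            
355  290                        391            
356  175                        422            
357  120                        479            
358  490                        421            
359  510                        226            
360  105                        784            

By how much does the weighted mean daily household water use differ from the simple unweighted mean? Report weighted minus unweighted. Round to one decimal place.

Unweighted sum = 370 + 210 + 445 + 380 + 80 + 290 + 175 + 120 + 490 + 510 + 105 = 3175
Unweighted mean = 3175 / 11 = 288.63636
Weighted sum = 370×47 + 210×111 + 445×115 + 380×138 + 80×821 + 290×391 + 175×422 + 120×479 + 490×421 + 510×226 + 105×784
  = 17390 + 23310 + 51175 + 52440 + 65680 + 113390 + 73850 + 57480 + 206290 + 115260 + 82320 = 858585
Sum of weights = 47 + 111 + 115 + 138 + 821 + 391 + 422 + 479 + 421 + 226 + 784 = 3955
Weighted mean = 858585 / 3955 = 217.0885
Difference (weighted minus unweighted) = -71.547868

-71.5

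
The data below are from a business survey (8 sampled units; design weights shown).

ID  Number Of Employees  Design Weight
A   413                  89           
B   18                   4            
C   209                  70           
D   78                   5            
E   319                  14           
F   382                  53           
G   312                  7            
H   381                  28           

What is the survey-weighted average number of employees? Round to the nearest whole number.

Weighted sum = 413×89 + 18×4 + 209×70 + 78×5 + 319×14 + 382×53 + 312×7 + 381×28
  = 36757 + 72 + 14630 + 390 + 4466 + 20246 + 2184 + 10668 = 89413
Sum of weights = 89 + 4 + 70 + 5 + 14 + 53 + 7 + 28 = 270
Weighted mean = 89413 / 270 = 331.15926

331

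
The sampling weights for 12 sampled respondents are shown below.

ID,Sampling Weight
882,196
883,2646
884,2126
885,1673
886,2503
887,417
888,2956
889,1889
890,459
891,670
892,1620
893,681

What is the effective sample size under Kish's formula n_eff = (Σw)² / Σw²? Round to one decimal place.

8.6

Σ wᵢ = 196 + 2646 + 2126 + 1673 + 2503 + 417 + 2956 + 1889 + 459 + 670 + 1620 + 681 = 17836
Σ wᵢ² = 36851434
n_eff = 17836² / 36851434 = 318122896 / 36851434 = 8.6325785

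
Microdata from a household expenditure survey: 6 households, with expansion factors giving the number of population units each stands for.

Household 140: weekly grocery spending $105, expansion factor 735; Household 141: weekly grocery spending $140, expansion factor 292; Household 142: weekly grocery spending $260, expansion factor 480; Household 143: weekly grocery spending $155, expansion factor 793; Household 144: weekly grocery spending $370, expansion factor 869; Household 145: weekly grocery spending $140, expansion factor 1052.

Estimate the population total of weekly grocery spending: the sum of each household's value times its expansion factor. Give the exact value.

834580

Weighted total = 105×735 + 140×292 + 260×480 + 155×793 + 370×869 + 140×1052
  = 77175 + 40880 + 124800 + 122915 + 321530 + 147280 = 834580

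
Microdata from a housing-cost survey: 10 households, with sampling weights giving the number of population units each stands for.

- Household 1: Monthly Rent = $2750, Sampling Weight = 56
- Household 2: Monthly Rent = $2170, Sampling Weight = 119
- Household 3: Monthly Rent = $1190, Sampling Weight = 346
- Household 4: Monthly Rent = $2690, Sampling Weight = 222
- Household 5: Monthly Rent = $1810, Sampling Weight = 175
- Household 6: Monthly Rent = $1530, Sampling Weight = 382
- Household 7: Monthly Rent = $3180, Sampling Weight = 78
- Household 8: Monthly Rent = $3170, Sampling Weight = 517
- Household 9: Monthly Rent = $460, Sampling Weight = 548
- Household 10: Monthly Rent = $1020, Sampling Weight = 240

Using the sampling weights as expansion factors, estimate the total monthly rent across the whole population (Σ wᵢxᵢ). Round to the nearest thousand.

4706000

Weighted total = 4706170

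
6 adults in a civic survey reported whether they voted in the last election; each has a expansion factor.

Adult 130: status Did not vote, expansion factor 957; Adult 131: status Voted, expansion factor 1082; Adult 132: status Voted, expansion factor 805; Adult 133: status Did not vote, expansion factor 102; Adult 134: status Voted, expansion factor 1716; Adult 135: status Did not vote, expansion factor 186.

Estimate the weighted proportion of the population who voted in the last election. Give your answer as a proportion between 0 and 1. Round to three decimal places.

0.743

Sum of weights for 'Voted' = 1082 + 805 + 1716 = 3603
Total weight = 957 + 1082 + 805 + 102 + 1716 + 186 = 4848
Weighted proportion = 3603 / 4848 = 0.74319307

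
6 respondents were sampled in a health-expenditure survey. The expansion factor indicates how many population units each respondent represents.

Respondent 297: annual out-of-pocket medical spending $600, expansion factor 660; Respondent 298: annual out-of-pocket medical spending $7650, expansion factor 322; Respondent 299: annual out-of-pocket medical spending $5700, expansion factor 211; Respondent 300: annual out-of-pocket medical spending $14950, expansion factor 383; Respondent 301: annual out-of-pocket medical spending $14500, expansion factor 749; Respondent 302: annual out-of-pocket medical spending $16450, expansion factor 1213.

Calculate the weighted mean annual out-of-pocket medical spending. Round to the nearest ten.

Weighted sum = 600×660 + 7650×322 + 5700×211 + 14950×383 + 14500×749 + 16450×1213
  = 40602200
Sum of weights = 660 + 322 + 211 + 383 + 749 + 1213 = 3538
Weighted mean = 40602200 / 3538 = 11476.032

11480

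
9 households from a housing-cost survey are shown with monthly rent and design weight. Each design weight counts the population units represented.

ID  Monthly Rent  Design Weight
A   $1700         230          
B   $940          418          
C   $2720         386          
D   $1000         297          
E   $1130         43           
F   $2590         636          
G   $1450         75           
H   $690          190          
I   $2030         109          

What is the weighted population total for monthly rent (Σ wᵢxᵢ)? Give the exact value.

Weighted total = 1700×230 + 940×418 + 2720×386 + 1000×297 + 1130×43 + 2590×636 + 1450×75 + 690×190 + 2030×109
  = 4287790

4287790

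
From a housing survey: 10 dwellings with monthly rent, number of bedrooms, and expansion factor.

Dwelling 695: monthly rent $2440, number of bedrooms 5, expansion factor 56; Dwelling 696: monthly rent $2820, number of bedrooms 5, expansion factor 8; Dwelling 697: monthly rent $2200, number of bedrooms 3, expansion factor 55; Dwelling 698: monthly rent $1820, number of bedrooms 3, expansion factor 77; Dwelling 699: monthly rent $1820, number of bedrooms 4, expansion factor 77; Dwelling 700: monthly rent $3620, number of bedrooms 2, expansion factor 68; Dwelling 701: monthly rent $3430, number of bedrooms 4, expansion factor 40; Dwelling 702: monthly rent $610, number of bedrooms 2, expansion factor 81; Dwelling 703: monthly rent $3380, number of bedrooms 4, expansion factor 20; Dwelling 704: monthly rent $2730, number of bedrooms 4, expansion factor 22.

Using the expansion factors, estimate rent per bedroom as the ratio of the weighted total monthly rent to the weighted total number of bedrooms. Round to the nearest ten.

Σ wᵢ·y = 2440×56 + 2820×8 + 2200×55 + 1820×77 + 1820×77 + 3620×68 + 3430×40 + 610×81 + 3380×20 + 2730×22
  = 136640 + 22560 + 121000 + 140140 + 140140 + 246160 + 137200 + 49410 + 67600 + 60060 = 1120910
Σ wᵢ·x = 5×56 + 5×8 + 3×55 + 3×77 + 4×77 + 2×68 + 4×40 + 2×81 + 4×20 + 4×22
  = 280 + 40 + 165 + 231 + 308 + 136 + 160 + 162 + 80 + 88 = 1650
Ratio = 1120910 / 1650 = 679.33939

680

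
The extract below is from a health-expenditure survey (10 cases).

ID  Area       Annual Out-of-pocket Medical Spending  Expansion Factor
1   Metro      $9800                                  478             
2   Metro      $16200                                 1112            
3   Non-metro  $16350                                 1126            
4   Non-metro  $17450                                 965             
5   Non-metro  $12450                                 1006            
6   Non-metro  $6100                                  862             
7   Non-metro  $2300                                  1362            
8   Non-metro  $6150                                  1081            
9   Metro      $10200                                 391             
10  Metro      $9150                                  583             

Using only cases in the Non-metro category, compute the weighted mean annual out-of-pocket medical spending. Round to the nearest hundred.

Non-metro rows: 3, 4, 5, 6, 7, 8
Weighted sum = 16350×1126 + 17450×965 + 12450×1006 + 6100×862 + 2300×1362 + 6150×1081
  = 18410100 + 16839250 + 12524700 + 5258200 + 3132600 + 6648150 = 62813000
Sum of weights = 1126 + 965 + 1006 + 862 + 1362 + 1081 = 6402
Weighted mean = 62813000 / 6402 = 9811.4652

9800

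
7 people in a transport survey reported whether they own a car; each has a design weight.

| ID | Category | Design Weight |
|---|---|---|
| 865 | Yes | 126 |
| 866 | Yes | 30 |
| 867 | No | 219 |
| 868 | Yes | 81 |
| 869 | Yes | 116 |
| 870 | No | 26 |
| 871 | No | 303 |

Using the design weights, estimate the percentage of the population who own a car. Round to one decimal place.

39.2

Sum of weights for 'Yes' = 126 + 30 + 81 + 116 = 353
Total weight = 126 + 30 + 219 + 81 + 116 + 26 + 303 = 901
Weighted proportion = 353 / 901 = 0.3917869 → 39.17869%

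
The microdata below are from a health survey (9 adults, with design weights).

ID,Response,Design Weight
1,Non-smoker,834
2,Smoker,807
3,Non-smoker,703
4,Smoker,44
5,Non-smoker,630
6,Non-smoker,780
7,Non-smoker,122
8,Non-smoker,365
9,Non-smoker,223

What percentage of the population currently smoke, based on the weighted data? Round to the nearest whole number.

Sum of weights for 'Smoker' = 807 + 44 = 851
Total weight = 834 + 807 + 703 + 44 + 630 + 780 + 122 + 365 + 223 = 4508
Weighted proportion = 851 / 4508 = 0.18877551 → 18.877551%

19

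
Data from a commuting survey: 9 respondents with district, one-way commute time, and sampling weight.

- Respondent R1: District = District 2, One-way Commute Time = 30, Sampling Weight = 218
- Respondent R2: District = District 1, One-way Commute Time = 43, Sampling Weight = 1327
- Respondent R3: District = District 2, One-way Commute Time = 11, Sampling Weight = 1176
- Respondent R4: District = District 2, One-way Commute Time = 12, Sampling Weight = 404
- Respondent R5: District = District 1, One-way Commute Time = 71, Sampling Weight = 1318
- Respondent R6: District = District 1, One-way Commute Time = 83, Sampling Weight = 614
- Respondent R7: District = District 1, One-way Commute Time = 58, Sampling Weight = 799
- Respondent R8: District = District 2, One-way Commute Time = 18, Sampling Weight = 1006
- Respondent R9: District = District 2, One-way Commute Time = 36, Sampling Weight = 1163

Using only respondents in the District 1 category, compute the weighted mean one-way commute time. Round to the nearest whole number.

61

District 1 rows: R2, R5, R6, R7
Weighted sum = 43×1327 + 71×1318 + 83×614 + 58×799
  = 57061 + 93578 + 50962 + 46342 = 247943
Sum of weights = 1327 + 1318 + 614 + 799 = 4058
Weighted mean = 247943 / 4058 = 61.099803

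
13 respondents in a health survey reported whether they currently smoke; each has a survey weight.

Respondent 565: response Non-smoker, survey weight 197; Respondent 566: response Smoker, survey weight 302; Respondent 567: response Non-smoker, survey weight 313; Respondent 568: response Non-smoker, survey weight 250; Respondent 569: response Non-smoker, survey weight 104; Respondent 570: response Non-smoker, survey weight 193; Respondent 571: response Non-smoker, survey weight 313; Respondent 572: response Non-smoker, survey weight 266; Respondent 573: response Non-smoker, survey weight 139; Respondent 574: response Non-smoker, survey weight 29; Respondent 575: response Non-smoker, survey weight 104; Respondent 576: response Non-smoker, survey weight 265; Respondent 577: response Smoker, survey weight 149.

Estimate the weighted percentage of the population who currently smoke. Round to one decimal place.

17.2

Sum of weights for 'Smoker' = 302 + 149 = 451
Total weight = 2624
Weighted proportion = 451 / 2624 = 0.171875 → 17.1875%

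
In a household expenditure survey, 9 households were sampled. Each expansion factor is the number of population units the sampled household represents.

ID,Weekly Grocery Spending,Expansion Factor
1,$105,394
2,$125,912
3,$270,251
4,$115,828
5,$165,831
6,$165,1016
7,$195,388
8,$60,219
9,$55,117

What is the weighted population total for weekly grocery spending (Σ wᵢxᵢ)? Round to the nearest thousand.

718000

Weighted total = 105×394 + 125×912 + 270×251 + 115×828 + 165×831 + 165×1016 + 195×388 + 60×219 + 55×117
  = 718350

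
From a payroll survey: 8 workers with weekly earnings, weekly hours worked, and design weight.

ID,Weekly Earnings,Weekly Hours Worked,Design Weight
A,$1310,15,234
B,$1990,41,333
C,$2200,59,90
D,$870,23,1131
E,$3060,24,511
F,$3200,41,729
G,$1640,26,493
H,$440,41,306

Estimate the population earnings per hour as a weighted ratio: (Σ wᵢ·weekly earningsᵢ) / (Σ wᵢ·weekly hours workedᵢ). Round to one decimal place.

Σ wᵢ·y = 6990800
Σ wᵢ·x = 15×234 + 41×333 + 59×90 + 23×1131 + 24×511 + 41×729 + 26×493 + 41×306
  = 3510 + 13653 + 5310 + 26013 + 12264 + 29889 + 12818 + 12546 = 116003
Ratio = 6990800 / 116003 = 60.263959

60.3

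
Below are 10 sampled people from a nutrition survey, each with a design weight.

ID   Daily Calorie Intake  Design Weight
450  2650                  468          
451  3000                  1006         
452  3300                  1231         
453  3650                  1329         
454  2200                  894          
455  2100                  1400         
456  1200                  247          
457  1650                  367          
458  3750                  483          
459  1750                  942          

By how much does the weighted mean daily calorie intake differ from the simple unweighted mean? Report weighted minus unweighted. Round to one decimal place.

156.9

Unweighted sum = 2650 + 3000 + 3300 + 3650 + 2200 + 2100 + 1200 + 1650 + 3750 + 1750 = 25250
Unweighted mean = 25250 / 10 = 2525
Weighted sum = 2650×468 + 3000×1006 + 3300×1231 + 3650×1329 + 2200×894 + 2100×1400 + 1200×247 + 1650×367 + 3750×483 + 1750×942
  = 22439850
Sum of weights = 468 + 1006 + 1231 + 1329 + 894 + 1400 + 247 + 367 + 483 + 942 = 8367
Weighted mean = 22439850 / 8367 = 2681.9469
Difference (weighted minus unweighted) = 156.94693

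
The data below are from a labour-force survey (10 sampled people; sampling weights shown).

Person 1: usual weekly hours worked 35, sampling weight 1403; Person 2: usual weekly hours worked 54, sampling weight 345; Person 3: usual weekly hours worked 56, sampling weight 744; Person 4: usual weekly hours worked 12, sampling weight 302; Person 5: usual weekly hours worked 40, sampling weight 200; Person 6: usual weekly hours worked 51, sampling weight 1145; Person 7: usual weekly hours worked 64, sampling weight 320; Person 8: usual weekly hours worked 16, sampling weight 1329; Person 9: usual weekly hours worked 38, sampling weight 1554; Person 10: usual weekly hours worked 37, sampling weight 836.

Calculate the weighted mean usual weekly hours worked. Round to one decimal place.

38.0

Weighted sum = 35×1403 + 54×345 + 56×744 + 12×302 + 40×200 + 51×1145 + 64×320 + 16×1329 + 38×1554 + 37×836
  = 49105 + 18630 + 41664 + 3624 + 8000 + 58395 + 20480 + 21264 + 59052 + 30932 = 311146
Sum of weights = 1403 + 345 + 744 + 302 + 200 + 1145 + 320 + 1329 + 1554 + 836 = 8178
Weighted mean = 311146 / 8178 = 38.046711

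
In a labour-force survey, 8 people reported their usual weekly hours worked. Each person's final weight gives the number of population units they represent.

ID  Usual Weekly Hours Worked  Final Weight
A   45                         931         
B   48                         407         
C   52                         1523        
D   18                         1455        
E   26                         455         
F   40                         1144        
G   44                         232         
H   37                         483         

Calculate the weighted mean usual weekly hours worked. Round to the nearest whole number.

38

Weighted sum = 45×931 + 48×407 + 52×1523 + 18×1455 + 26×455 + 40×1144 + 44×232 + 37×483
  = 41895 + 19536 + 79196 + 26190 + 11830 + 45760 + 10208 + 17871 = 252486
Sum of weights = 931 + 407 + 1523 + 1455 + 455 + 1144 + 232 + 483 = 6630
Weighted mean = 252486 / 6630 = 38.082353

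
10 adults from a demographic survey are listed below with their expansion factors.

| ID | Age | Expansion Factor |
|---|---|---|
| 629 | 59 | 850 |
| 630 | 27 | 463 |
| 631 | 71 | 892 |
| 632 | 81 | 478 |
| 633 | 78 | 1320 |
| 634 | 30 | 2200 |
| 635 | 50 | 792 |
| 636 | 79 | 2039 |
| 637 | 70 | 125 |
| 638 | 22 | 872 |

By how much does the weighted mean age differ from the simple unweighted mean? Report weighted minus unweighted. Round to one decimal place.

-0.6

Unweighted sum = 59 + 27 + 71 + 81 + 78 + 30 + 50 + 79 + 70 + 22 = 567
Unweighted mean = 567 / 10 = 56.7
Weighted sum = 562276
Sum of weights = 10031
Weighted mean = 562276 / 10031 = 56.053833
Difference (weighted minus unweighted) = -0.64616688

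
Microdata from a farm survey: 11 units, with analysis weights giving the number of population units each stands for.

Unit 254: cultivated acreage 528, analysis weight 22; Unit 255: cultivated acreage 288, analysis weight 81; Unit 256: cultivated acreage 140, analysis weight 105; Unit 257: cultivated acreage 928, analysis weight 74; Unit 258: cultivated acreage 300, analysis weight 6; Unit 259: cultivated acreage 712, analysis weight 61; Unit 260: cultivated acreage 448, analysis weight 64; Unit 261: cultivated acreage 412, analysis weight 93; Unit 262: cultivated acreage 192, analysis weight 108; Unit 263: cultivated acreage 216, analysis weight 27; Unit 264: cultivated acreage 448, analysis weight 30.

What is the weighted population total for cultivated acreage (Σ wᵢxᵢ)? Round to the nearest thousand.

Weighted total = 270544

271000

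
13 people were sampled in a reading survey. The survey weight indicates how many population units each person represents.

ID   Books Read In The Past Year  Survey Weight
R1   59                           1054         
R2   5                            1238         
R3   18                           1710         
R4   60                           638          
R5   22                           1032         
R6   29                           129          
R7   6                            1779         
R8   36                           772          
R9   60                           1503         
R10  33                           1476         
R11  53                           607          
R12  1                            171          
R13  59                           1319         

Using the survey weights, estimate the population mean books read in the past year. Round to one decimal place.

Weighted sum = 451398
Sum of weights = 13428
Weighted mean = 451398 / 13428 = 33.616175

33.6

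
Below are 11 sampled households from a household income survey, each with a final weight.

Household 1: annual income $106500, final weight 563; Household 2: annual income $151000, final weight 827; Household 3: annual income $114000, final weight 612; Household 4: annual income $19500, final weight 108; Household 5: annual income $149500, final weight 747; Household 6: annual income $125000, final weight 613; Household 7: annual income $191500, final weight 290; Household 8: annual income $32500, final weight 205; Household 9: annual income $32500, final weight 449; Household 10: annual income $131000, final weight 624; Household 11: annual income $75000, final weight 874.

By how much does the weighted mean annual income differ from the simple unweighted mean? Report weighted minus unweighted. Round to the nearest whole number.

Unweighted sum = 1128000
Unweighted mean = 1128000 / 11 = 102545.45
Weighted sum = 106500×563 + 151000×827 + 114000×612 + 19500×108 + 149500×747 + 125000×613 + 191500×290 + 32500×205 + 32500×449 + 131000×624 + 75000×874
  = 59959500 + 124877000 + 69768000 + 2106000 + 111676500 + 76625000 + 55535000 + 6662500 + 14592500 + 81744000 + 65550000 = 669096000
Sum of weights = 563 + 827 + 612 + 108 + 747 + 613 + 290 + 205 + 449 + 624 + 874 = 5912
Weighted mean = 669096000 / 5912 = 113175.91
Difference (weighted minus unweighted) = 10630.459

10630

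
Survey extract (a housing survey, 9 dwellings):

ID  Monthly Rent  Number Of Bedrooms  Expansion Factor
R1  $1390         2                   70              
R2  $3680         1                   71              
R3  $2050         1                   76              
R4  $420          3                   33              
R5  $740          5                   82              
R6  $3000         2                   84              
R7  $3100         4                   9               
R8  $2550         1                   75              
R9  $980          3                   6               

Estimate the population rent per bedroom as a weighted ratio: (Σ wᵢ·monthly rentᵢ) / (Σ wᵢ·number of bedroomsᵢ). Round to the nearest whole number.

975

Σ wᵢ·y = 1390×70 + 3680×71 + 2050×76 + 420×33 + 740×82 + 3000×84 + 3100×9 + 2550×75 + 980×6
  = 97300 + 261280 + 155800 + 13860 + 60680 + 252000 + 27900 + 191250 + 5880 = 1065950
Σ wᵢ·x = 2×70 + 1×71 + 1×76 + 3×33 + 5×82 + 2×84 + 4×9 + 1×75 + 3×6
  = 140 + 71 + 76 + 99 + 410 + 168 + 36 + 75 + 18 = 1093
Ratio = 1065950 / 1093 = 975.2516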